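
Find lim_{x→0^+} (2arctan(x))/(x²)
Both numerator and denominator → 0 as x → 0^+; this is a 0/0 indeterminate form.
Expand each to leading order near x = 0: numerator ~ 2·x, denominator ~ x^2.
The limit of the ratio is ∞.

Final answer: ∞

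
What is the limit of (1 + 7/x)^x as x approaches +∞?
As x → +∞: this is the defining limit (1 + 7/x)^x → e^7.
Limit = e^(7).

Final answer: e^(7)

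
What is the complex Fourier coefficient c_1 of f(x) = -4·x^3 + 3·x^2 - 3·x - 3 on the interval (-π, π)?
Compute the real Fourier coefficients first: a_1 = -12, b_1 = 42 - 8·π^2.
Then c_1 = (a_1 − i·b_1)/2 = -6 - 21·i + 4·i·π^2.

Final answer: -6 - 21·i + 4·i·π^2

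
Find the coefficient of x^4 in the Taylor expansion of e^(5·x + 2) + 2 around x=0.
Expand to order 4: e^(5·x + 2) + 2 = 625·x^4·e^(2)/24 + 125·x^3·e^(2)/6 + 25·x^2·e^(2)/2 + 5·x·e^(2) + 2 + e^(2) + O(x^5).
The coefficient of x^4 is 625·e^(2)/24.

Final answer: 625·e^(2)/24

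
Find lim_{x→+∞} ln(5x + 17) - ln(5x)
This is an ∞ − ∞ indeterminate form.
Combine the logarithms: ln(5x+17) − ln(5x) = ln((5x+17)/(5x)) = ln(1 + 17/(5x)) → ln(1) = 0.
Limit = 0.

Final answer: 0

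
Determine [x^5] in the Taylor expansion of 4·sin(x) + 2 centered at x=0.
Expand to order 5: 4·sin(x) + 2 = x^5/30 - 2·x^3/3 + 4·x + 2 + O(x^6).
The coefficient of x^5 is 1/30.

Final answer: 1/30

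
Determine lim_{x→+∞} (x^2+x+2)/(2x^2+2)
This is an ∞/∞ indeterminate form as x → +∞.
Divide numerator and denominator by x^2 and let the lower-order terms vanish; the leading terms give 1/2.
Limit = 1/2.

Final answer: 1/2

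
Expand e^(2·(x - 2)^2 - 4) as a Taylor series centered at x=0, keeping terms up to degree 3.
-304·x^3·e^(4)/3 + 34·x^2·e^(4) - 8·x·e^(4) + e^(4)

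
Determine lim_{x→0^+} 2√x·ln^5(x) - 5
The product is a 0·∞ indeterminate form at x → 0⁺.
Rewrite the product as 2·ln^5(x) / x^(-1/2) and apply L'Hôpital, or use the standard hierarchy x^(-1/2) ≫ |ln x|^5 as x → 0⁺.
The indeterminate product → 0, so the limit = -5.

Final answer: -5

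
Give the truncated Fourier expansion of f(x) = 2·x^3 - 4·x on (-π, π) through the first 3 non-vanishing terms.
(-32 + 4·π^2)·sin(x) + (7 - 2·π^2)·sin(2·x) + (-32/9 + 4·π^2/3)·sin(3·x)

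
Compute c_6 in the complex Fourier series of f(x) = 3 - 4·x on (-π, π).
Compute the real Fourier coefficients first: a_6 = 0, b_6 = 4/3.
Then c_6 = (a_6 − i·b_6)/2 = -2·i/3.

Final answer: -2·i/3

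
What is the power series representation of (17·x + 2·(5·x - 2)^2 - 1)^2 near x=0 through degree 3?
-2300·x^3 + 1229·x^2 - 322·x + 49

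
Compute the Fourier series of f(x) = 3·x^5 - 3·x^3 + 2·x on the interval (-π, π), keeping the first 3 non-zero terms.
(-126·π^2 + 6·π^4 + 760)·sin(x) + (-3·π^4 - 29 + 18·π^2)·sin(2·x) + (-58·π^2/9 + 152/27 + 2·π^4)·sin(3·x)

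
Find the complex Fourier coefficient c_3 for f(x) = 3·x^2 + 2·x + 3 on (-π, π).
Compute the real Fourier coefficients first: a_3 = -4/3, b_3 = 4/3.
Then c_3 = (a_3 − i·b_3)/2 = -2/3 - 2·i/3.

Final answer: -2/3 - 2·i/3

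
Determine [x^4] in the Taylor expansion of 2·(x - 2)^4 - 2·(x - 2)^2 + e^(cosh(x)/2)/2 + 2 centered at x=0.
Expand to order 4: 2·(x - 2)^4 - 2·(x - 2)^2 + e^(cosh(x)/2)/2 + 2 = x^4·(5·e^(1/2)/192 + 2) - 16·x^3 + x^2·(e^(1/2)/8 + 46) - 56·x + e^(1/2)/2 + 26 + O(x^5).
The coefficient of x^4 is 5·e^(1/2)/192 + 2.

Final answer: 5·e^(1/2)/192 + 2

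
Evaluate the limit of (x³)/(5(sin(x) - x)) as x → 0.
Both numerator and denominator → 0 as x → 0; this is a 0/0 indeterminate form.
Expand each to leading order near x = 0: numerator ~ x^3, denominator ~ -5·x^3/6.
The limit of the ratio is -6/5.

Final answer: -6/5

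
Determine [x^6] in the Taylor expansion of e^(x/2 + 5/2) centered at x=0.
Expand to order 6: e^(x/2 + 5/2) = x^6·e^(5/2)/46080 + x^5·e^(5/2)/3840 + x^4·e^(5/2)/384 + x^3·e^(5/2)/48 + x^2·e^(5/2)/8 + x·e^(5/2)/2 + e^(5/2) + O(x^7).
The coefficient of x^6 is e^(5/2)/46080.

Final answer: e^(5/2)/46080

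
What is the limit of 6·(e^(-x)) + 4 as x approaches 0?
Direct substitution at x = 0 gives 10.

Final answer: 10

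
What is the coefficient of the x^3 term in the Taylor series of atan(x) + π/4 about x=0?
Expand to order 3: atan(x) + π/4 = -x^3/3 + x + π/4 + O(x^4).
The coefficient of x^3 is -1/3.

Final answer: -1/3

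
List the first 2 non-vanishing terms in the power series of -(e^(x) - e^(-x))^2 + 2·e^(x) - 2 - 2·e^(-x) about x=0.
4·x - 2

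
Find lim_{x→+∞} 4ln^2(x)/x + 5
The quotient is an ∞/∞ indeterminate form as x → +∞.
The polynomial denominator x dominates the logarithmic numerator (any positive power of x ≫ ln^2(x) as x → ∞), so the quotient → 0.
Adding the constant: 0 + 5 = 5. Limit = 5.

Final answer: 5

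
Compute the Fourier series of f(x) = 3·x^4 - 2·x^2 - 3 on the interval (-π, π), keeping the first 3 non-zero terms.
(152 - 24·π^2)·cos(x) + (-11 + 6·π^2)·cos(2·x) - 2·π^2/3 - 3 + 3·π^4/5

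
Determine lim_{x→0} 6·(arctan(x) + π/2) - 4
Direct substitution at x = 0 gives -4 + 3·π.

Final answer: -4 + 3·π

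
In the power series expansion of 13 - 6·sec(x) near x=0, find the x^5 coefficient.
Expand to order 5: 13 - 6·sec(x) = -5·x^4/4 - 3·x^2 + 7 + O(x^6).
The coefficient of x^5 is 0.

Final answer: 0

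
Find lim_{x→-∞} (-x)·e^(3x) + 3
The product is a 0·∞ indeterminate form at x → -∞.
Rewrite the product as (-x) / e^(-3x) (an ∞/∞ form) and apply L'Hôpital, or use the standard hierarchy e^(3|x|) ≫ |(-x)| as x → -∞.
The indeterminate product → 0, so the limit = 3.

Final answer: 3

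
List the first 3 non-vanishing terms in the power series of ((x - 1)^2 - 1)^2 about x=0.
x^4 - 4·x^3 + 4·x^2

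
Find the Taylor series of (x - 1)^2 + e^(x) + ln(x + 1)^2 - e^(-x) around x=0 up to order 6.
137·x^6/180 - 49·x^5/60 + 11·x^4/12 - 2·x^3/3 + 2·x^2 + 1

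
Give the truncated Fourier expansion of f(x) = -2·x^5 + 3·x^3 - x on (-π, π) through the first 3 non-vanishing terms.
(-518 - 4·π^4 + 86·π^2)·sin(x) + (-13·π^2 + 41/2 + 2·π^4)·sin(2·x) + (-4·π^4/3 - 322/81 + 134·π^2/27)·sin(3·x)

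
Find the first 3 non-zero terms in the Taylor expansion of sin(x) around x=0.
x^5/120 - x^3/6 + x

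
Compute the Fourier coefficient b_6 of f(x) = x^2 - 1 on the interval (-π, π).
b_6 = (1/π) ∫_{-π}^{π} f(x)·sin(6x) dx.
Evaluate the integral (use parity and integration by parts as needed): b_6 = 0.

Final answer: 0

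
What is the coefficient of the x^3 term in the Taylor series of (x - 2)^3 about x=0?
Expand to order 3: (x - 2)^3 = x^3 - 6·x^2 + 12·x - 8 + O(x^4).
The coefficient of x^3 is 1.

Final answer: 1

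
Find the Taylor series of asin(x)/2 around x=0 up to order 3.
x^3/12 + x/2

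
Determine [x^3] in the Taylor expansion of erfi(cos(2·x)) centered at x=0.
Expand to order 3: erfi(cos(2·x)) = -4·e·x^2/√(π) + erfi(1) + O(x^4).
The coefficient of x^3 is 0.

Final answer: 0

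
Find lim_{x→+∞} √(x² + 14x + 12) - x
This is an ∞ − ∞ indeterminate form.
Multiply and divide by the conjugate √(x²+14x + 12) + x; the x² terms cancel, leaving (14x + 12)/(√(x²+14x + 12)+x) → 14/2 = 7.
Limit = 7.

Final answer: 7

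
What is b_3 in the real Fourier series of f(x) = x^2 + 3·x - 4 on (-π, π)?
b_3 = (1/π) ∫_{-π}^{π} f(x)·sin(3x) dx.
Evaluate the integral (use parity and integration by parts as needed): b_3 = 2.

Final answer: 2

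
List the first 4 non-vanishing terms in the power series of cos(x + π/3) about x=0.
√(3)·x^3/12 - x^2/4 - √(3)·x/2 + 1/2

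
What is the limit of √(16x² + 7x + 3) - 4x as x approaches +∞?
As x → +∞: multiply by the conjugate to get (7x+3)/(√(16x²+7x+3)+4x); the denominator ~ 8x, so the limit is 7/8.
Limit = 7/8.

Final answer: 7/8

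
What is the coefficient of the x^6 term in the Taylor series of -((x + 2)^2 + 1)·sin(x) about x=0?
Expand to order 6: -((x + 2)^2 + 1)·sin(x) = -x^6/30 + x^5/8 + 2·x^4/3 - x^3/6 - 4·x^2 - 5·x + O(x^7).
The coefficient of x^6 is -1/30.

Final answer: -1/30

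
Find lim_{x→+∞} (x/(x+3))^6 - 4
As x → +∞: x/(x+3) = 1/(1 + 3/x) → 1, and the 6th power of a limit-1 base also → 1; with the additive constant, 1 - 4 = -3.
Limit = -3.

Final answer: -3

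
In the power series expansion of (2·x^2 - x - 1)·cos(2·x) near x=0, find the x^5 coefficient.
Expand to order 5: (2·x^2 - x - 1)·cos(2·x) = -2·x^5/3 - 14·x^4/3 + 2·x^3 + 4·x^2 - x - 1 + O(x^6).
The coefficient of x^5 is -2/3.

Final answer: -2/3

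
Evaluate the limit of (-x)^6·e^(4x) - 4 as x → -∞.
The product is a 0·∞ indeterminate form at x → -∞.
Rewrite the product as (-x)^6 / e^(-4x) (an ∞/∞ form) and apply L'Hôpital, or use the standard hierarchy e^(4|x|) ≫ |(-x)^6| as x → -∞.
The indeterminate product → 0, so the limit = -4.

Final answer: -4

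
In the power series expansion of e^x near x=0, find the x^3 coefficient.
Expand to order 3: e^x = x^3/6 + x^2/2 + x + 1 + O(x^4).
The coefficient of x^3 is 1/6.

Final answer: 1/6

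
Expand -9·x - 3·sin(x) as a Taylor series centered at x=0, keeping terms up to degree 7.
x^7/1680 - x^5/40 + x^3/2 - 12·x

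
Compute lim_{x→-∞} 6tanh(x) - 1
Evaluate the dominant behaviour as x → -∞; each term tends to a finite value or vanishes.
Limit = -7.

Final answer: -7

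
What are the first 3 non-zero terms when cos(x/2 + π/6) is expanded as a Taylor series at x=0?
-√(3)·x^2/16 - x/4 + √(3)/2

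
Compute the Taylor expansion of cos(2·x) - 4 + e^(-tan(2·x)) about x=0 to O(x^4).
-4·x^3 - 2·x - 2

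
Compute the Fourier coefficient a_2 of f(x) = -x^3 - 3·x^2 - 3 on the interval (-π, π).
a_2 = (1/π) ∫_{-π}^{π} f(x)·cos(2x) dx.
Evaluate the integral (use parity and integration by parts as needed): a_2 = -3.

Final answer: -3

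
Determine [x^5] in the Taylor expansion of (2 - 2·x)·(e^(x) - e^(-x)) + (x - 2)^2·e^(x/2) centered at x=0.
Expand to order 5: (2 - 2·x)·(e^(x) - e^(-x)) + (x - 2)^2·e^(x/2) = 43·x^5/960 - 59·x^4/96 + 3·x^3/4 - 9·x^2/2 + 2·x + 4 + O(x^6).
The coefficient of x^5 is 43/960.

Final answer: 43/960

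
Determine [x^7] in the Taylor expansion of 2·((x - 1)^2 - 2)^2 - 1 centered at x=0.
Expand to order 7: 2·((x - 1)^2 - 2)^2 - 1 = 2·x^4 - 8·x^3 + 4·x^2 + 8·x + 1 + O(x^8).
The coefficient of x^7 is 0.

Final answer: 0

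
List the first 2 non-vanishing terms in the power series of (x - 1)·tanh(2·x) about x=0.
2·x^2 - 2·x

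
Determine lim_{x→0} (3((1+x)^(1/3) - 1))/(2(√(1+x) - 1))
Both numerator and denominator → 0 as x → 0; this is a 0/0 indeterminate form.
Expand each to leading order near x = 0: numerator ~ x, denominator ~ x.
The limit of the ratio is 1.

Final answer: 1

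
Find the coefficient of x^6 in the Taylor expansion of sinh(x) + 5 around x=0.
Expand to order 6: sinh(x) + 5 = x^5/120 + x^3/6 + x + 5 + O(x^7).
The coefficient of x^6 is 0.

Final answer: 0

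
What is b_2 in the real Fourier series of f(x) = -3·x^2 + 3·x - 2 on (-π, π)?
b_2 = (1/π) ∫_{-π}^{π} f(x)·sin(2x) dx.
Evaluate the integral (use parity and integration by parts as needed): b_2 = -3.

Final answer: -3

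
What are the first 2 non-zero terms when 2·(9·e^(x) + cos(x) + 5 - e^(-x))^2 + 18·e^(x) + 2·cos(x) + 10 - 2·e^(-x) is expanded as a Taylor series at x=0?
580·x + 420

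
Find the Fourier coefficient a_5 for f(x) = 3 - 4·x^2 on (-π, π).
a_5 = (1/π) ∫_{-π}^{π} f(x)·cos(5x) dx.
Evaluate the integral (use parity and integration by parts as needed): a_5 = 16/25.

Final answer: 16/25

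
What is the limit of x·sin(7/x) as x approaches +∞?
As x → +∞: let u = 7/x → 0⁺; then x·sin(7/x) = 7·sin(u)/u → 7·1 = 7.
Limit = 7.

Final answer: 7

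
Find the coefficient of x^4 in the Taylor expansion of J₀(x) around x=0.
Expand to order 4: J₀(x) = x^4/64 - x^2/4 + 1 + O(x^5).
The coefficient of x^4 is 1/64.

Final answer: 1/64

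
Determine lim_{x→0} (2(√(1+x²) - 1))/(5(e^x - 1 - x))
Both numerator and denominator → 0 as x → 0; this is a 0/0 indeterminate form.
Expand each to leading order near x = 0: numerator ~ x^2, denominator ~ 5·x^2/2.
The limit of the ratio is 2/5.

Final answer: 2/5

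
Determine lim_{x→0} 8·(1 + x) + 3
Direct substitution at x = 0 gives 11.

Final answer: 11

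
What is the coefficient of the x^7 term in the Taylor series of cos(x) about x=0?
Expand to order 7: cos(x) = -x^6/720 + x^4/24 - x^2/2 + 1 + O(x^8).
The coefficient of x^7 is 0.

Final answer: 0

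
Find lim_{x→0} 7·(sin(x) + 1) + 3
Direct substitution at x = 0 gives 10.

Final answer: 10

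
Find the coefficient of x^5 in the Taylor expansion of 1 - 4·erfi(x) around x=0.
Expand to order 5: 1 - 4·erfi(x) = -4·x^5/(5·√(π)) - 8·x^3/(3·√(π)) - 8·x/√(π) + 1 + O(x^6).
The coefficient of x^5 is -4/(5·√(π)).

Final answer: -4/(5·√(π))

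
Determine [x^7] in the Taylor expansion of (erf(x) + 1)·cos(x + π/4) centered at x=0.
Expand to order 7: (erf(x) + 1)·cos(x + π/4) = x^7·(-449·√(2)/(5040·√(π)) + √(2)/10080) + x^6·(-59·√(2)/(360·√(π)) - √(2)/1440) + x^5·(-√(2)/240 + 37·√(2)/(120·√(π))) + x^4·(√(2)/48 + √(2)/(2·√(π))) + x^3·(-5·√(2)/(6·√(π)) + √(2)/12) + x^2·(-√(2)/√(π) - √(2)/4) + x·(-√(2)/2 + √(2)/√(π)) + √(2)/2 + O(x^8).
The coefficient of x^7 is -449·√(2)/(5040·√(π)) + √(2)/10080.

Final answer: -449·√(2)/(5040·√(π)) + √(2)/10080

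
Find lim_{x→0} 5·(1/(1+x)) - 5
Direct substitution at x = 0 gives 0.

Final answer: 0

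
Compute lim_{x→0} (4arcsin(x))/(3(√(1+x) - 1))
Both numerator and denominator → 0 as x → 0; this is a 0/0 indeterminate form.
Expand each to leading order near x = 0: numerator ~ 4·x, denominator ~ 3·x/2.
The limit of the ratio is 8/3.

Final answer: 8/3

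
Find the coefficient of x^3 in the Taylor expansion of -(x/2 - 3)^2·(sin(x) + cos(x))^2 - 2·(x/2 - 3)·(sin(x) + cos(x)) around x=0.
Expand to order 3: -(x/2 - 3)^2·(sin(x) + cos(x))^2 - 2·(x/2 - 3)·(sin(x) + cos(x)) = 11·x^3 + 7·x^2/4 - 10·x - 3 + O(x^4).
The coefficient of x^3 is 11.

Final answer: 11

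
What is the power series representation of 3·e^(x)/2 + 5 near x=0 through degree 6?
x^6/480 + x^5/80 + x^4/16 + x^3/4 + 3·x^2/4 + 3·x/2 + 13/2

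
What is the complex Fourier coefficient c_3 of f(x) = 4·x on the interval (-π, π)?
Compute the real Fourier coefficients first: a_3 = 0, b_3 = 8/3.
Then c_3 = (a_3 − i·b_3)/2 = -4·i/3.

Final answer: -4·i/3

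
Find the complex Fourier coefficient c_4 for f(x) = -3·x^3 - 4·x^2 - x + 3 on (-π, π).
Compute the real Fourier coefficients first: a_4 = -1, b_4 = -1/16 + 3·π^2/2.
Then c_4 = (a_4 − i·b_4)/2 = -1/2 - 3·i·π^2/4 + i/32.

Final answer: -1/2 - 3·i·π^2/4 + i/32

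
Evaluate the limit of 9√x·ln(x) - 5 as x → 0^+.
The product is a 0·∞ indeterminate form at x → 0⁺.
Rewrite the product as 9·ln(x) / x^(-1/2) and apply L'Hôpital, or use the standard hierarchy x^(-1/2) ≫ |ln x| as x → 0⁺.
The indeterminate product → 0, so the limit = -5.

Final answer: -5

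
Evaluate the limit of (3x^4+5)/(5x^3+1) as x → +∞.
This is an ∞/∞ indeterminate form as x → +∞.
Divide numerator and denominator by x^4 and let the lower-order terms vanish; the numerator's degree 4 exceeds the denominator's degree 3, so the quotient diverges.
Limit = ∞.

Final answer: ∞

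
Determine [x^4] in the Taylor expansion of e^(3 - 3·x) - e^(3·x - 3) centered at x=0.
Expand to order 4: e^(3 - 3·x) - e^(3·x - 3) = x^4·(-27·e^(-3)/8 + 27·e^(3)/8) + x^3·(-9·e^(3)/2 - 9·e^(-3)/2) + x^2·(-9·e^(-3)/2 + 9·e^(3)/2) + x·(-3·e^(3) - 3·e^(-3)) - e^(-3) + e^(3) + O(x^5).
The coefficient of x^4 is -27·e^(-3)/8 + 27·e^(3)/8.

Final answer: -27·e^(-3)/8 + 27·e^(3)/8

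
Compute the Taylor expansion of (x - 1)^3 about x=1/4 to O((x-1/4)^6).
-27/64 + 27·(x - 1/4)/16 - 9·(x - 1/4)^2/4 + (x - 1/4)^3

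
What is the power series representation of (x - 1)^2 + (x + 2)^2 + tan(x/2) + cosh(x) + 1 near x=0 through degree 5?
x^5/240 + x^4/24 + x^3/24 + 5·x^2/2 + 5·x/2 + 7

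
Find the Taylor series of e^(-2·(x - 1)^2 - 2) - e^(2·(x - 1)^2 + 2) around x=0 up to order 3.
x^3·(8·e^(-4)/3 + 56·e^(4)/3) + x^2·(-10·e^(4) + 6·e^(-4)) + x·(4·e^(-4) + 4·e^(4)) - e^(4) + e^(-4)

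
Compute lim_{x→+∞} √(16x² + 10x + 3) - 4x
As x → +∞: multiply by the conjugate to get (10x+3)/(√(16x²+10x+3)+4x); the denominator ~ 8x, so the limit is 10/8 = 5/4.
Limit = 5/4.

Final answer: 5/4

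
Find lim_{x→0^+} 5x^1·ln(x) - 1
The product is a 0·∞ indeterminate form at x → 0⁺.
Rewrite the product as 5·ln(x) / x^(-1) and apply L'Hôpital, or use the standard hierarchy x^(-1) ≫ |ln x| as x → 0⁺.
The indeterminate product → 0, so the limit = -1.

Final answer: -1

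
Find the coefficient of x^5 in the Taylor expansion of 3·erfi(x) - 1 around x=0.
Expand to order 5: 3·erfi(x) - 1 = 3·x^5/(5·√(π)) + 2·x^3/√(π) + 6·x/√(π) - 1 + O(x^6).
The coefficient of x^5 is 3/(5·√(π)).

Final answer: 3/(5·√(π))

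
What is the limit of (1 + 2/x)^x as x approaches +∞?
As x → +∞: this is the defining limit (1 + 2/x)^x → e^2.
Limit = e^(2).

Final answer: e^(2)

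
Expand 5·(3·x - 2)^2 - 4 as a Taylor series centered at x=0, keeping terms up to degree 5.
45·x^2 - 60·x + 16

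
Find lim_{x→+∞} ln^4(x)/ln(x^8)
This is an ∞/∞ indeterminate form as x → +∞.
Write ln(x^8) = 8·ln(x), reducing the quotient to ln^3(x)/8 → ∞.
Limit = ∞.

Final answer: ∞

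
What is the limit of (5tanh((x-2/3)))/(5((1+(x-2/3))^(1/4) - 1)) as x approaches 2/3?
Both numerator and denominator → 0 as x → 2/3; this is a 0/0 indeterminate form.
Expand each to leading order near x = 2/3: numerator ~ 5·(x - 2/3), denominator ~ 5·(x - 2/3)/4.
The limit of the ratio is 4.

Final answer: 4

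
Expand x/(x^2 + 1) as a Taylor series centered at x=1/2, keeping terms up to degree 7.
2/5 + 12·(x - 1/2)/25 - 88·(x - 1/2)^2/125 + 112·(x - 1/2)^3/625 + 1312·(x - 1/2)^4/3125 - 7488·(x - 1/2)^5/15625 + 3712·(x - 1/2)^6/78125 + 134912·(x - 1/2)^7/390625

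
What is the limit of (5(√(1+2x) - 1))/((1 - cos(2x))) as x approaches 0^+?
Both numerator and denominator → 0 as x → 0^+; this is a 0/0 indeterminate form.
Expand each to leading order near x = 0: numerator ~ 5·x, denominator ~ 2·x^2.
The limit of the ratio is ∞.

Final answer: ∞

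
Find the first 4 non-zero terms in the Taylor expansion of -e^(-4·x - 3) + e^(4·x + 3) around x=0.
x^3·(32·e^(-3)/3 + 32·e^(3)/3) + x^2·(-8·e^(-3) + 8·e^(3)) + x·(4·e^(-3) + 4·e^(3)) - e^(-3) + e^(3)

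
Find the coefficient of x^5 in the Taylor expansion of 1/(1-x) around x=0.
Expand to order 5: 1/(1-x) = x^5 + x^4 + x^3 + x^2 + x + 1 + O(x^6).
The coefficient of x^5 is 1.

Final answer: 1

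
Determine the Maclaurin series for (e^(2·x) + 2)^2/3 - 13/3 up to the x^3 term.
16·x^3/3 + 16·x^2/3 + 4·x - 4/3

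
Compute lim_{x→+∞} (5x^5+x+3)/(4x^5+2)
This is an ∞/∞ indeterminate form as x → +∞.
Divide numerator and denominator by x^5 and let the lower-order terms vanish; the leading terms give 5/4.
Limit = 5/4.

Final answer: 5/4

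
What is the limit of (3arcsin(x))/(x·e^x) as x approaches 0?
Both numerator and denominator → 0 as x → 0; this is a 0/0 indeterminate form.
Expand each to leading order near x = 0: numerator ~ 3·x, denominator ~ x.
The limit of the ratio is 3.

Final answer: 3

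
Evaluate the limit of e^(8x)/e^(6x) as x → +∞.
This is an ∞/∞ indeterminate form as x → +∞.
Rewrite e^(8x)/e^(6x) = e^((8−6)x) = e^(2x); the exponent coefficient is 2 > 0 so e^(2x) → ∞.
Limit = ∞.

Final answer: ∞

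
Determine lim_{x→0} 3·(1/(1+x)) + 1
Direct substitution at x = 0 gives 4.

Final answer: 4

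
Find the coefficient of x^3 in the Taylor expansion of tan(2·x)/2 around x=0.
Expand to order 3: tan(2·x)/2 = 4·x^3/3 + x + O(x^4).
The coefficient of x^3 is 4/3.

Final answer: 4/3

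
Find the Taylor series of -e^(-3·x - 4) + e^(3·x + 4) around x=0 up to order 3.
x^3·(9·e^(-4)/2 + 9·e^(4)/2) + x^2·(-9·e^(-4)/2 + 9·e^(4)/2) + x·(3·e^(-4) + 3·e^(4)) - e^(-4) + e^(4)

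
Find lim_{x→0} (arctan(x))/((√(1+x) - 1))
Both numerator and denominator → 0 as x → 0; this is a 0/0 indeterminate form.
Expand each to leading order near x = 0: numerator ~ x, denominator ~ x/2.
The limit of the ratio is 2.

Final answer: 2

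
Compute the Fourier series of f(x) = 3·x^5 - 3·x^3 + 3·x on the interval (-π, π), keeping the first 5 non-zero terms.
(-126·π^2 + 6·π^4 + 762)·sin(x) + (-3·π^4 - 30 + 18·π^2)·sin(2·x) + (-58·π^2/9 + 170/27 + 2·π^4)·sin(3·x) + (-3·π^4/2 - 177/64 + 27·π^2/8)·sin(4·x) + (-54·π^2/25 + 1074/625 + 6·π^4/5)·sin(5·x)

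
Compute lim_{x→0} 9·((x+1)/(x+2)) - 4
Direct substitution at x = 0 gives 1/2.

Final answer: 1/2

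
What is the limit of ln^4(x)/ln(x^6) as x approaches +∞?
This is an ∞/∞ indeterminate form as x → +∞.
Write ln(x^6) = 6·ln(x), reducing the quotient to ln^3(x)/6 → ∞.
Limit = ∞.

Final answer: ∞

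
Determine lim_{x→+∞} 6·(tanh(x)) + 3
Evaluate the dominant behaviour as x → +∞; each term tends to a finite value or vanishes.
Limit = 9.

Final answer: 9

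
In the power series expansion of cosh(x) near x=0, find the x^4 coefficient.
Expand to order 4: cosh(x) = x^4/24 + x^2/2 + 1 + O(x^5).
The coefficient of x^4 is 1/24.

Final answer: 1/24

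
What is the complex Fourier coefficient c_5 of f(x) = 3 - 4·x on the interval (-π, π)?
Compute the real Fourier coefficients first: a_5 = 0, b_5 = -8/5.
Then c_5 = (a_5 − i·b_5)/2 = 4·i/5.

Final answer: 4·i/5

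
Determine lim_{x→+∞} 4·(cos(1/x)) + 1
Evaluate the dominant behaviour as x → +∞; each term tends to a finite value or vanishes.
Limit = 5.

Final answer: 5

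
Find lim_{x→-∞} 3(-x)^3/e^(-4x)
This is an ∞/∞ indeterminate form as x → -∞.
Compare growth rates of the dominant terms (exponentials ≫ polynomials ≫ logarithms), or apply L'Hôpital's rule; the quotient → 0.
Limit = 0.

Final answer: 0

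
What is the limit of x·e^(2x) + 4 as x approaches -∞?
The product is a 0·∞ indeterminate form at x → -∞.
Rewrite the product as x / e^(-2x) (an ∞/∞ form) and apply L'Hôpital, or use the standard hierarchy e^(2|x|) ≫ |x| as x → -∞.
The indeterminate product → 0, so the limit = 4.

Final answer: 4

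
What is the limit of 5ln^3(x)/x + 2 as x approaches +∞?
The quotient is an ∞/∞ indeterminate form as x → +∞.
The polynomial denominator x dominates the logarithmic numerator (any positive power of x ≫ ln^3(x) as x → ∞), so the quotient → 0.
Adding the constant: 0 + 2 = 2. Limit = 2.

Final answer: 2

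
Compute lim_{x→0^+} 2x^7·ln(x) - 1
The product is a 0·∞ indeterminate form at x → 0⁺.
Rewrite the product as 2·ln(x) / x^(-7) and apply L'Hôpital, or use the standard hierarchy x^(-7) ≫ |ln x| as x → 0⁺.
The indeterminate product → 0, so the limit = -1.

Final answer: -1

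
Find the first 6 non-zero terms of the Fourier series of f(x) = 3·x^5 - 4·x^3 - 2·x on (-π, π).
(-128·π^2 + 6·π^4 + 764)·sin(x) + (-3·π^4 - 53/2 + 19·π^2)·sin(2·x) + (-64·π^2/9 + 92/27 + 2·π^4)·sin(3·x) + (-3·π^4/2 - 29/64 + 31·π^2/8)·sin(4·x) + (-64·π^2/25 - 116/625 + 6·π^4/5)·sin(5·x) + (-π^4 + 19/54 + 17·π^2/9)·sin(6·x)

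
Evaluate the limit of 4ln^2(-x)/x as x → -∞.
This is an ∞/∞ indeterminate form as x → -∞.
Compare growth rates of the dominant terms (exponentials ≫ polynomials ≫ logarithms), or apply L'Hôpital's rule; the quotient → 0.
Limit = 0.

Final answer: 0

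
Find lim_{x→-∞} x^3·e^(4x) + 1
The product is a 0·∞ indeterminate form at x → -∞.
Rewrite the product as x^3 / e^(-4x) (an ∞/∞ form) and apply L'Hôpital, or use the standard hierarchy e^(4|x|) ≫ |x^3| as x → -∞.
The indeterminate product → 0, so the limit = 1.

Final answer: 1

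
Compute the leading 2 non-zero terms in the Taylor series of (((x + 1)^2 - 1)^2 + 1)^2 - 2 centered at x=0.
8·x^2 - 1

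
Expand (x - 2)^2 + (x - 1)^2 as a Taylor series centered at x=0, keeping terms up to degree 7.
2·x^2 - 6·x + 5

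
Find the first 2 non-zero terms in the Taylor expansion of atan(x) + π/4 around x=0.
x + π/4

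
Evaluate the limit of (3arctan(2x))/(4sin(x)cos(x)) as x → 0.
Both numerator and denominator → 0 as x → 0; this is a 0/0 indeterminate form.
Expand each to leading order near x = 0: numerator ~ 6·x, denominator ~ 4·x.
The limit of the ratio is 3/2.

Final answer: 3/2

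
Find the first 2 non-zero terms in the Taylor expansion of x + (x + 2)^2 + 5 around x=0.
5·x + 9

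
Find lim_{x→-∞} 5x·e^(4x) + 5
The product is a 0·∞ indeterminate form at x → -∞.
Rewrite the product as 5x / e^(-4x) (an ∞/∞ form) and apply L'Hôpital, or use the standard hierarchy e^(4|x|) ≫ |x| as x → -∞.
The indeterminate product → 0, so the limit = 5.

Final answer: 5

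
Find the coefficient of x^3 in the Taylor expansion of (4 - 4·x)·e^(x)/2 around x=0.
Expand to order 3: (4 - 4·x)·e^(x)/2 = -2·x^3/3 - x^2 + 2 + O(x^4).
The coefficient of x^3 is -2/3.

Final answer: -2/3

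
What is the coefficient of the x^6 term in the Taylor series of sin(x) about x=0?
Expand to order 6: sin(x) = x^5/120 - x^3/6 + x + O(x^7).
The coefficient of x^6 is 0.

Final answer: 0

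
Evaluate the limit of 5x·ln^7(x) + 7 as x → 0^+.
The product is a 0·∞ indeterminate form at x → 0⁺.
Rewrite the product as 5·ln^7(x) / x^(-1) and apply L'Hôpital, or use the standard hierarchy x^(-1) ≫ |ln x|^7 as x → 0⁺.
The indeterminate product → 0, so the limit = 7.

Final answer: 7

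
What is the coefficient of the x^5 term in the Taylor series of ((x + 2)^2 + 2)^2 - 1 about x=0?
Expand to order 5: ((x + 2)^2 + 2)^2 - 1 = x^4 + 8·x^3 + 28·x^2 + 48·x + 35 + O(x^6).
The coefficient of x^5 is 0.

Final answer: 0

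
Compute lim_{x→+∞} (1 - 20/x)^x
As x → +∞: this is the defining limit (1 - 20/x)^x → e^(-20).
Limit = e^(-20).

Final answer: e^(-20)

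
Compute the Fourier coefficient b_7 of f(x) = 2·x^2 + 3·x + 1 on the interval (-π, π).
b_7 = (1/π) ∫_{-π}^{π} f(x)·sin(7x) dx.
Evaluate the integral (use parity and integration by parts as needed): b_7 = 6/7.

Final answer: 6/7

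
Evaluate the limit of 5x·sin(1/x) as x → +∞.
As x → +∞: let u = 1/x → 0⁺; then 5·x·sin(1/x) = 5·1·sin(u)/u → 5·1·1 = 5.
Limit = 5.

Final answer: 5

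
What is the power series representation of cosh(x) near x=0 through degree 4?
x^4/24 + x^2/2 + 1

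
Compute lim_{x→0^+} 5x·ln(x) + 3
The product is a 0·∞ indeterminate form at x → 0⁺.
Rewrite the product as 5·ln(x) / x^(-1) and apply L'Hôpital, or use the standard hierarchy x^(-1) ≫ |ln x| as x → 0⁺.
The indeterminate product → 0, so the limit = 3.

Final answer: 3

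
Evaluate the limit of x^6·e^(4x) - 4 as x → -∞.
The product is a 0·∞ indeterminate form at x → -∞.
Rewrite the product as x^6 / e^(-4x) (an ∞/∞ form) and apply L'Hôpital, or use the standard hierarchy e^(4|x|) ≫ |x^6| as x → -∞.
The indeterminate product → 0, so the limit = -4.

Final answer: -4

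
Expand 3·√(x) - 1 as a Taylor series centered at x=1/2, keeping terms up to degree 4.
-1 + 3·√(2)/2 + 3·√(2)·(x - 1/2)/2 - 3·√(2)·(x - 1/2)^2/4 + 3·√(2)·(x - 1/2)^3/4 - 15·√(2)·(x - 1/2)^4/16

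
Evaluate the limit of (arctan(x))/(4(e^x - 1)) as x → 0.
Both numerator and denominator → 0 as x → 0; this is a 0/0 indeterminate form.
Expand each to leading order near x = 0: numerator ~ x, denominator ~ 4·x.
The limit of the ratio is 1/4.

Final answer: 1/4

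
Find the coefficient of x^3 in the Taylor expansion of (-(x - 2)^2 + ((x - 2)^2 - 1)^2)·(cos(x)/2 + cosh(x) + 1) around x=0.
Expand to order 3: (-(x - 2)^2 + ((x - 2)^2 - 1)^2)·(cos(x)/2 + cosh(x) + 1) = -25·x^3 + 215·x^2/4 - 50·x + 25/2 + O(x^4).
The coefficient of x^3 is -25.

Final answer: -25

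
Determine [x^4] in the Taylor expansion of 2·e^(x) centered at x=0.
Expand to order 4: 2·e^(x) = x^4/12 + x^3/3 + x^2 + 2·x + 2 + O(x^5).
The coefficient of x^4 is 1/12.

Final answer: 1/12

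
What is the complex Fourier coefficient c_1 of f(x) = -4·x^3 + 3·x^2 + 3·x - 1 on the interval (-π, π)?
Compute the real Fourier coefficients first: a_1 = -12, b_1 = 54 - 8·π^2.
Then c_1 = (a_1 − i·b_1)/2 = -6 - 27·i + 4·i·π^2.

Final answer: -6 - 27·i + 4·i·π^2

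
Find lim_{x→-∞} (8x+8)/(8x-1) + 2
Evaluate the dominant behaviour as x → -∞; each term tends to a finite value or vanishes.
Limit = 3.

Final answer: 3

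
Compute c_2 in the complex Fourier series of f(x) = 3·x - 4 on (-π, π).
Compute the real Fourier coefficients first: a_2 = 0, b_2 = -3.
Then c_2 = (a_2 − i·b_2)/2 = 3·i/2.

Final answer: 3·i/2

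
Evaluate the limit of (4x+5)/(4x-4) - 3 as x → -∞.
Evaluate the dominant behaviour as x → -∞; each term tends to a finite value or vanishes.
Limit = -2.

Final answer: -2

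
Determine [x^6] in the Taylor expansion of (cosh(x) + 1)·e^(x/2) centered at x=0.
Expand to order 6: (cosh(x) + 1)·e^(x/2) = 61·x^6/7680 + 61·x^5/1920 + 7·x^4/64 + 7·x^3/24 + 3·x^2/4 + x + 2 + O(x^7).
The coefficient of x^6 is 61/7680.

Final answer: 61/7680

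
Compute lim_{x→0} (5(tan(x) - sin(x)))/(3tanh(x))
Both numerator and denominator → 0 as x → 0; this is a 0/0 indeterminate form.
Expand each to leading order near x = 0: numerator ~ 5·x^3/2, denominator ~ 3·x.
The limit of the ratio is 0.

Final answer: 0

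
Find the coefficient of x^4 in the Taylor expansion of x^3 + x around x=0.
Expand to order 4: x^3 + x = x^3 + x + O(x^5).
The coefficient of x^4 is 0.

Final answer: 0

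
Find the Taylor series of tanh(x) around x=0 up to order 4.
-x^3/3 + x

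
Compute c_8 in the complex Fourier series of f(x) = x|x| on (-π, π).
Compute the real Fourier coefficients first: a_8 = 0, b_8 = -π/4.
Then c_8 = (a_8 − i·b_8)/2 = i·π/8.

Final answer: i·π/8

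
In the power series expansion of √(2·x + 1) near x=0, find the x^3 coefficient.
Expand to order 3: √(2·x + 1) = x^3/2 - x^2/2 + x + 1 + O(x^4).
The coefficient of x^3 is 1/2.

Final answer: 1/2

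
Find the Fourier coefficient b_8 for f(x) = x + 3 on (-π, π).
b_8 = (1/π) ∫_{-π}^{π} f(x)·sin(8x) dx.
Evaluate the integral (use parity and integration by parts as needed): b_8 = -1/4.

Final answer: -1/4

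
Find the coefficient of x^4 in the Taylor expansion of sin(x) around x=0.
Expand to order 4: sin(x) = -x^3/6 + x + O(x^5).
The coefficient of x^4 is 0.

Final answer: 0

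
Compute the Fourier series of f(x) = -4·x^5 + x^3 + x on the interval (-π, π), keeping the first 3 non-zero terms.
(-970 - 8·π^4 + 162·π^2)·sin(x) + (-21·π^2 + 61/2 + 4·π^4)·sin(2·x) + (-8·π^4/3 - 302/81 + 178·π^2/27)·sin(3·x)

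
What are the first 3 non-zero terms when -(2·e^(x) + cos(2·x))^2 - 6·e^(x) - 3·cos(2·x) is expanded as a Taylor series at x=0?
5·x^2 - 18·x - 18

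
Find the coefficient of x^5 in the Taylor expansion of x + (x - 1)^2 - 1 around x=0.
Expand to order 5: x + (x - 1)^2 - 1 = x^2 - x + O(x^6).
The coefficient of x^5 is 0.

Final answer: 0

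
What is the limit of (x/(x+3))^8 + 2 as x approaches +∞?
As x → +∞: x/(x+3) = 1/(1 + 3/x) → 1, and the 8th power of a limit-1 base also → 1; with the additive constant, 1 + 2 = 3.
Limit = 3.

Final answer: 3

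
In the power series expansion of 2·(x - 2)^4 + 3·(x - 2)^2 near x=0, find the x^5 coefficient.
Expand to order 5: 2·(x - 2)^4 + 3·(x - 2)^2 = 2·x^4 - 16·x^3 + 51·x^2 - 76·x + 44 + O(x^6).
The coefficient of x^5 is 0.

Final answer: 0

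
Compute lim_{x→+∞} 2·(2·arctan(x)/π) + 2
Evaluate the dominant behaviour as x → +∞; each term tends to a finite value or vanishes.
Limit = 4.

Final answer: 4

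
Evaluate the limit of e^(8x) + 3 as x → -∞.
Evaluate the dominant behaviour as x → -∞; each term tends to a finite value or vanishes.
Limit = 3.

Final answer: 3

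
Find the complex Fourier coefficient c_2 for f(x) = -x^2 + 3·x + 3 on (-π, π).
Compute the real Fourier coefficients first: a_2 = -1, b_2 = -3.
Then c_2 = (a_2 − i·b_2)/2 = -1/2 + 3·i/2.

Final answer: -1/2 + 3·i/2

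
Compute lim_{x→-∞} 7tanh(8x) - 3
Evaluate the dominant behaviour as x → -∞; each term tends to a finite value or vanishes.
Limit = -10.

Final answer: -10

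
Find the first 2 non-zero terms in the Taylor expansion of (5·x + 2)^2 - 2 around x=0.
20·x + 2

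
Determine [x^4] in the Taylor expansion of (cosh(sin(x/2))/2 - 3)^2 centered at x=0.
Expand to order 4: (cosh(sin(x/2))/2 - 3)^2 = 3·x^4/128 - 5·x^2/16 + 25/4 + O(x^5).
The coefficient of x^4 is 3/128.

Final answer: 3/128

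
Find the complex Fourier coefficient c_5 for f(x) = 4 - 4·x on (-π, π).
Compute the real Fourier coefficients first: a_5 = 0, b_5 = -8/5.
Then c_5 = (a_5 − i·b_5)/2 = 4·i/5.

Final answer: 4·i/5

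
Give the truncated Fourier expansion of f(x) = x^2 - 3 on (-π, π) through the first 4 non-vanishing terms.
-4·cos(x) + cos(2·x) - 4·cos(3·x)/9 - 3 + π^2/3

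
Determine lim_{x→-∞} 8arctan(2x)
Evaluate the dominant behaviour as x → -∞; each term tends to a finite value or vanishes.
Limit = -4·π.

Final answer: -4·π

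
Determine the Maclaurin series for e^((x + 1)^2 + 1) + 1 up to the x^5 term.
13·x^5·e^(2)/5 + 19·x^4·e^(2)/6 + 10·x^3·e^(2)/3 + 3·x^2·e^(2) + 2·x·e^(2) + 1 + e^(2)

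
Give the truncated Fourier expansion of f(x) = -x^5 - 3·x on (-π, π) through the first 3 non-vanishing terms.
(-246 - 2·π^4 + 40·π^2)·sin(x) + (-5·π^2 + 21/2 + π^4)·sin(2·x) + (-2·π^4/3 - 242/81 + 40·π^2/27)·sin(3·x)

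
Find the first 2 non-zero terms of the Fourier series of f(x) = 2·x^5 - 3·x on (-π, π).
(-80·π^2 + 4·π^4 + 474)·sin(x) + (-2·π^4 - 12 + 10·π^2)·sin(2·x)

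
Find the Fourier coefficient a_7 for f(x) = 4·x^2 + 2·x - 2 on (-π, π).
a_7 = (1/π) ∫_{-π}^{π} f(x)·cos(7x) dx.
Evaluate the integral (use parity and integration by parts as needed): a_7 = -16/49.

Final answer: -16/49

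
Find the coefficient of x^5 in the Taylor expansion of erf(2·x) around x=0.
Expand to order 5: erf(2·x) = 32·x^5/(5·√(π)) - 16·x^3/(3·√(π)) + 4·x/√(π) + O(x^6).
The coefficient of x^5 is 32/(5·√(π)).

Final answer: 32/(5·√(π))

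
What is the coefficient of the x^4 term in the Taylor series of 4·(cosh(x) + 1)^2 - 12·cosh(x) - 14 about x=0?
Expand to order 4: 4·(cosh(x) + 1)^2 - 12·cosh(x) - 14 = 7·x^4/6 + 2·x^2 - 10 + O(x^5).
The coefficient of x^4 is 7/6.

Final answer: 7/6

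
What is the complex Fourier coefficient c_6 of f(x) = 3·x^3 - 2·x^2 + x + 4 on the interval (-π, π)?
Compute the real Fourier coefficients first: a_6 = -2/9, b_6 = -π^2 - 1/6.
Then c_6 = (a_6 − i·b_6)/2 = -1/9 + i/12 + i·π^2/2.

Final answer: -1/9 + i/12 + i·π^2/2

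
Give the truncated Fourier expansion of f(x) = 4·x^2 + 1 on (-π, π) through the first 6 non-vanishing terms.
-16·cos(x) + 4·cos(2·x) - 16·cos(3·x)/9 + cos(4·x) - 16·cos(5·x)/25 + 1 + 4·π^2/3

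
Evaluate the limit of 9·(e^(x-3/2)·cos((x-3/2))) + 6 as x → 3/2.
Direct substitution at x = 3/2 gives 15.

Final answer: 15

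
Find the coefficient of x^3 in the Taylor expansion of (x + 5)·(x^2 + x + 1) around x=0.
Expand to order 3: (x + 5)·(x^2 + x + 1) = x^3 + 6·x^2 + 6·x + 5 + O(x^4).
The coefficient of x^3 is 1.

Final answer: 1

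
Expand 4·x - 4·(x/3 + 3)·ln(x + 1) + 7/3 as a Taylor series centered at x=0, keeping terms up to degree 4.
23·x^4/9 - 10·x^3/3 + 14·x^2/3 - 8·x + 7/3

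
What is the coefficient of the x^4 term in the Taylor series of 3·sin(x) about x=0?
Expand to order 4: 3·sin(x) = -x^3/2 + 3·x + O(x^5).
The coefficient of x^4 is 0.

Final answer: 0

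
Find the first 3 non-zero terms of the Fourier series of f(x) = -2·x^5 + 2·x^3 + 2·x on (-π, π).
(-500 - 4·π^4 + 84·π^2)·sin(x) + (-12·π^2 + 16 + 2·π^4)·sin(2·x) + (-4·π^4/3 - 124/81 + 116·π^2/27)·sin(3·x)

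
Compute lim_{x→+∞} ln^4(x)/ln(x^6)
This is an ∞/∞ indeterminate form as x → +∞.
Write ln(x^6) = 6·ln(x), reducing the quotient to ln^3(x)/6 → ∞.
Limit = ∞.

Final answer: ∞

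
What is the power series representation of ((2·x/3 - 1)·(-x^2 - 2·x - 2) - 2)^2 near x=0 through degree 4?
-7·x^4/9 - 4·x^3/9 + 4·x^2/9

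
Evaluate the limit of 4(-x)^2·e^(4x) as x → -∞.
This is a 0·∞ indeterminate form at x → -∞.
Rewrite the product as 4(-x)^2 / e^(-4x) (an ∞/∞ form) and apply L'Hôpital, or use the standard hierarchy e^(4|x|) ≫ |(-x)^2| as x → -∞.
The indeterminate product → 0, so the limit = 0.

Final answer: 0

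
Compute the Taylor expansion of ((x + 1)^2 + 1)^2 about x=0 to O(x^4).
4·x^3 + 8·x^2 + 8·x + 4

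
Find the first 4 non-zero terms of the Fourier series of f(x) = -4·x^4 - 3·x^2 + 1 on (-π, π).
(-180 + 32·π^2)·cos(x) + (9 - 8·π^2)·cos(2·x) + (-28/27 + 32·π^2/9)·cos(3·x) - 4·π^4/5 - π^2 + 1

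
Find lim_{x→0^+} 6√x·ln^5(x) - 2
The product is a 0·∞ indeterminate form at x → 0⁺.
Rewrite the product as 6·ln^5(x) / x^(-1/2) and apply L'Hôpital, or use the standard hierarchy x^(-1/2) ≫ |ln x|^5 as x → 0⁺.
The indeterminate product → 0, so the limit = -2.

Final answer: -2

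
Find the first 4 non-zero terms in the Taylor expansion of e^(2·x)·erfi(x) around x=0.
4·x^4/√(π) + 14·x^3/(3·√(π)) + 4·x^2/√(π) + 2·x/√(π)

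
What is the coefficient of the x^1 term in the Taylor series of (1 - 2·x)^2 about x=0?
Expand to order 1: (1 - 2·x)^2 = 1 - 4·x + O(x^2).
The coefficient of x^1 is -4.

Final answer: -4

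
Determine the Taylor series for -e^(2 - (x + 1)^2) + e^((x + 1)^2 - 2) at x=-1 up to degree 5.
(1 - e^(4))·e^(-2) + (1 + e^(4))·e^(-2)·(x + 1)^2 + (1 - e^(4))·e^(-2)·(x + 1)^4/2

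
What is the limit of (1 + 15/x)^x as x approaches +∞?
As x → +∞: this is the defining limit (1 + 15/x)^x → e^15.
Limit = e^(15).

Final answer: e^(15)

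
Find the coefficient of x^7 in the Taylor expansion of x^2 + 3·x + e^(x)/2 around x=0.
Expand to order 7: x^2 + 3·x + e^(x)/2 = x^7/10080 + x^6/1440 + x^5/240 + x^4/48 + x^3/12 + 5·x^2/4 + 7·x/2 + 1/2 + O(x^8).
The coefficient of x^7 is 1/10080.

Final answer: 1/10080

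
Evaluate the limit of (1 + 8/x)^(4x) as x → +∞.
As x → +∞: write (1 + 8/x)^(4x) = ((1 + 8/x)^x)^4 → (e^8)^4 = e^32.
Limit = e^(32).

Final answer: e^(32)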